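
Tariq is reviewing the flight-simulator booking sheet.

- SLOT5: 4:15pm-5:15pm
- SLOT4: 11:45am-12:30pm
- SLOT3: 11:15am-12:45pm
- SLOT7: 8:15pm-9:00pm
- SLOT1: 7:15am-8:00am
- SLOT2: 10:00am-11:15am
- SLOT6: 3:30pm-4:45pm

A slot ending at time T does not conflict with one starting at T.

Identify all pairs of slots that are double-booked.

SLOT3 & SLOT4, SLOT5 & SLOT6

Sorted by start: SLOT1, SLOT2, SLOT3, SLOT4, SLOT6, SLOT5, SLOT7.
SLOT2 starts after SLOT1 ends, so nothing later overlaps SLOT1 either.
SLOT3 starts exactly when SLOT2 ends (back-to-back, no overlap), so nothing later overlaps SLOT2 either.
SLOT4 starts before SLOT3 ends → SLOT3 and SLOT4 overlap.
SLOT6 starts after SLOT3 ends, so nothing later overlaps SLOT3 either.
SLOT6 starts after SLOT4 ends, so nothing later overlaps SLOT4 either.
SLOT5 starts before SLOT6 ends → SLOT6 and SLOT5 overlap.
SLOT7 starts after SLOT6 ends.
SLOT7 starts after SLOT5 ends.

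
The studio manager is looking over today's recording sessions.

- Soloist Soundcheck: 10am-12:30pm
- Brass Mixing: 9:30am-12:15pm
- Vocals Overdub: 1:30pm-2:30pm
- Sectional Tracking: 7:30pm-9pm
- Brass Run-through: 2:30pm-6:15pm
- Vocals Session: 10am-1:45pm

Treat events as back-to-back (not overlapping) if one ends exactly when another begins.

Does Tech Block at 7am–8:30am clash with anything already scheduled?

Brass Mixing: starts 9:30am at or after Tech Block ends 8:30am → clear.
Vocals Session: starts 10am at or after Tech Block ends 8:30am → clear.
Soloist Soundcheck: starts 10am at or after Tech Block ends 8:30am → clear.
Vocals Overdub: starts 1:30pm at or after Tech Block ends 8:30am → clear.
Brass Run-through: starts 2:30pm at or after Tech Block ends 8:30am → clear.
Sectional Tracking: starts 7:30pm at or after Tech Block ends 8:30am → clear.

No — it doesn't clash with anything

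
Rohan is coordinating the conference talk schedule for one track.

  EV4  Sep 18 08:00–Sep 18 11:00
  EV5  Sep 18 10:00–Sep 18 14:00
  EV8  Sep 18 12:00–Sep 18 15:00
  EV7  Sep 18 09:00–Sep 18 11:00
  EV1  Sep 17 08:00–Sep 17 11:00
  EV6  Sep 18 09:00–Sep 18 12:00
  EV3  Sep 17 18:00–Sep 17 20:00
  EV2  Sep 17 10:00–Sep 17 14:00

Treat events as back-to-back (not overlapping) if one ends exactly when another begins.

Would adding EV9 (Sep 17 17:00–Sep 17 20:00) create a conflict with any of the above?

Yes — it overlaps EV3

EV1: ends Sep 17 11:00 at or before EV9 starts Sep 17 17:00 → clear.
EV2: ends Sep 17 14:00 at or before EV9 starts Sep 17 17:00 → clear.
EV3: starts Sep 17 18:00 before EV9 ends Sep 17 20:00, and ends Sep 17 20:00 after EV9 starts Sep 17 17:00 → overlap.
EV4: starts Sep 18 08:00 at or after EV9 ends Sep 17 20:00 → clear.
EV6: starts Sep 18 09:00 at or after EV9 ends Sep 17 20:00 → clear.
EV7: starts Sep 18 09:00 at or after EV9 ends Sep 17 20:00 → clear.
EV5: starts Sep 18 10:00 at or after EV9 ends Sep 17 20:00 → clear.
EV8: starts Sep 18 12:00 at or after EV9 ends Sep 17 20:00 → clear.
EV9 overlaps EV3.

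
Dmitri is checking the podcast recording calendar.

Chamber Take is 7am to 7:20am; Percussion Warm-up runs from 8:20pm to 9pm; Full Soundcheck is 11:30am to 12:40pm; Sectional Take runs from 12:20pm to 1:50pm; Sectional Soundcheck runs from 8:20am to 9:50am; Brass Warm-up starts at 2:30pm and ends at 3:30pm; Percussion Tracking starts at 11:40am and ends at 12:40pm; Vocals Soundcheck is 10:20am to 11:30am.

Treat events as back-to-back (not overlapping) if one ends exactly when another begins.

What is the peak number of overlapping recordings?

Sweep the timeline, counting +1 at each start and −1 at each end (ends before starts at a tie):
7am start Chamber Take → 1
7:20am end Chamber Take → 0
8:20am start Sectional Soundcheck → 1
9:50am end Sectional Soundcheck → 0
10:20am start Vocals Soundcheck → 1
11:30am end Vocals Soundcheck → 0
11:30am start Full Soundcheck → 1
11:40am start Percussion Tracking → 2
12:20pm start Sectional Take → 3
12:40pm end Full Soundcheck → 2
12:40pm end Percussion Tracking → 1
1:50pm end Sectional Take → 0
2:30pm start Brass Warm-up → 1
3:30pm end Brass Warm-up → 0
8:20pm start Percussion Warm-up → 1
9pm end Percussion Warm-up → 0
Peak is 3, at 12:20pm (Full Soundcheck, Percussion Tracking, Sectional Take).

3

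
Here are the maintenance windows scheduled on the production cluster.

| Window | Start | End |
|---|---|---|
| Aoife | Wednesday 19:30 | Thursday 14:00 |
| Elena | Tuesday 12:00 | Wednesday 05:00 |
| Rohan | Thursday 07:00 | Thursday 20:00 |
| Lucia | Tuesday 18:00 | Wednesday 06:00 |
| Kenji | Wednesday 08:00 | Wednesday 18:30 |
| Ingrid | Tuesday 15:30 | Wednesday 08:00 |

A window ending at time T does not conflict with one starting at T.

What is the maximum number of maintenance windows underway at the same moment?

3

Sweep the timeline, counting +1 at each start and −1 at each end (ends before starts at a tie):
Tuesday 12:00 start Elena → 1
Tuesday 15:30 start Ingrid → 2
Tuesday 18:00 start Lucia → 3
Wednesday 05:00 end Elena → 2
Wednesday 06:00 end Lucia → 1
Wednesday 08:00 end Ingrid → 0
Wednesday 08:00 start Kenji → 1
Wednesday 18:30 end Kenji → 0
Wednesday 19:30 start Aoife → 1
Thursday 07:00 start Rohan → 2
Thursday 14:00 end Aoife → 1
Thursday 20:00 end Rohan → 0
Peak is 3, at Tuesday 18:00 (Elena, Ingrid, Lucia).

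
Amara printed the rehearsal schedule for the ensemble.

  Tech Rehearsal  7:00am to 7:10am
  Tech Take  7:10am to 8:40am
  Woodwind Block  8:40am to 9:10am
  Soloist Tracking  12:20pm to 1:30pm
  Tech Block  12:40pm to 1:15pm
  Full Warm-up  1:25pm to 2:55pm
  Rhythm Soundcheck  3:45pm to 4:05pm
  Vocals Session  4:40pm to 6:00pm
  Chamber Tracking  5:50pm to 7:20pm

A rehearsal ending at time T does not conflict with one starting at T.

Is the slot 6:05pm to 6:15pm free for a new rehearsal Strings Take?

No — it overlaps Chamber Tracking

Tech Rehearsal: ends 7:10am at or before Strings Take starts 6:05pm → clear.
Tech Take: ends 8:40am at or before Strings Take starts 6:05pm → clear.
Woodwind Block: ends 9:10am at or before Strings Take starts 6:05pm → clear.
Soloist Tracking: ends 1:30pm at or before Strings Take starts 6:05pm → clear.
Tech Block: ends 1:15pm at or before Strings Take starts 6:05pm → clear.
Full Warm-up: ends 2:55pm at or before Strings Take starts 6:05pm → clear.
Rhythm Soundcheck: ends 4:05pm at or before Strings Take starts 6:05pm → clear.
Vocals Session: ends 6:00pm at or before Strings Take starts 6:05pm → clear.
Chamber Tracking: starts 5:50pm before Strings Take ends 6:15pm, and ends 7:20pm after Strings Take starts 6:05pm → overlap.
Strings Take overlaps Chamber Tracking.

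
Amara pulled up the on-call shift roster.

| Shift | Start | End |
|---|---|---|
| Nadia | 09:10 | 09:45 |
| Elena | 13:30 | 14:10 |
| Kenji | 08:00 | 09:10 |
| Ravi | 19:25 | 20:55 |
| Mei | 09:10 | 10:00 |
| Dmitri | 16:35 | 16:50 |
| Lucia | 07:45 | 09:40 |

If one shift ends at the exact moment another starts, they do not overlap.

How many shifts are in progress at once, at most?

3

Sort all start/end points and keep a running count:
07:45 start Lucia → 1
08:00 start Kenji → 2
09:10 end Kenji → 1
09:10 start Mei → 2
09:10 start Nadia → 3
09:40 end Lucia → 2
09:45 end Nadia → 1
10:00 end Mei → 0
13:30 start Elena → 1
14:10 end Elena → 0
16:35 start Dmitri → 1
16:50 end Dmitri → 0
19:25 start Ravi → 1
20:55 end Ravi → 0
Peak is 3, at 09:10 (Lucia, Mei, Nadia).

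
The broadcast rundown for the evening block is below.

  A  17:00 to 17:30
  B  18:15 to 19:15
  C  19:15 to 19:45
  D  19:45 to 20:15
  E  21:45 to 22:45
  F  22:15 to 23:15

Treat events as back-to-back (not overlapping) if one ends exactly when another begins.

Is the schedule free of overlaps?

No

Sorted by start: A, B, C, D, E, F.
B starts after A ends, so nothing later overlaps A either.
C starts exactly when B ends (back-to-back, no overlap), so nothing later overlaps B either.
D starts exactly when C ends (back-to-back, no overlap), so nothing later overlaps C either.
E starts after D ends, so nothing later overlaps D either.
F starts before E ends → E and F overlap.
That's a conflict, so the schedule is not conflict-free.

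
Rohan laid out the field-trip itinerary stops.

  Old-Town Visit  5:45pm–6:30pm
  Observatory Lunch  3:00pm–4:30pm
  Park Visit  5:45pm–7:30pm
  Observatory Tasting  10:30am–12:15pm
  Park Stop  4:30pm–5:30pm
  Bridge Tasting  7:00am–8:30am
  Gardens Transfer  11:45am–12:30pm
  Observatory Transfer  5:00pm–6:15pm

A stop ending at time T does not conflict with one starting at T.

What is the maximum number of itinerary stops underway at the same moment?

3

Walk through starts and ends in time order (an end at T is processed before a start at T):
7:00am start Bridge Tasting → 1
8:30am end Bridge Tasting → 0
10:30am start Observatory Tasting → 1
11:45am start Gardens Transfer → 2
12:15pm end Observatory Tasting → 1
12:30pm end Gardens Transfer → 0
3:00pm start Observatory Lunch → 1
4:30pm end Observatory Lunch → 0
4:30pm start Park Stop → 1
5:00pm start Observatory Transfer → 2
5:30pm end Park Stop → 1
5:45pm start Old-Town Visit → 2
5:45pm start Park Visit → 3
6:15pm end Observatory Transfer → 2
6:30pm end Old-Town Visit → 1
7:30pm end Park Visit → 0
Peak is 3, at 5:45pm (Observatory Transfer, Old-Town Visit, Park Visit).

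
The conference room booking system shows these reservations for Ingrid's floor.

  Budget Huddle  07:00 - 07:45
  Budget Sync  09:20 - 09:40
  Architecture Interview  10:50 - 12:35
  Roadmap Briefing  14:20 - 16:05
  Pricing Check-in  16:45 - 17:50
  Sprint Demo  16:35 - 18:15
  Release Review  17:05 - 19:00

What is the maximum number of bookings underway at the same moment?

3

Sort all start/end points and keep a running count:
07:00 start Budget Huddle → 1
07:45 end Budget Huddle → 0
09:20 start Budget Sync → 1
09:40 end Budget Sync → 0
10:50 start Architecture Interview → 1
12:35 end Architecture Interview → 0
14:20 start Roadmap Briefing → 1
16:05 end Roadmap Briefing → 0
16:35 start Sprint Demo → 1
16:45 start Pricing Check-in → 2
17:05 start Release Review → 3
17:50 end Pricing Check-in → 2
18:15 end Sprint Demo → 1
19:00 end Release Review → 0
Peak is 3, at 17:05 (Pricing Check-in, Release Review, Sprint Demo).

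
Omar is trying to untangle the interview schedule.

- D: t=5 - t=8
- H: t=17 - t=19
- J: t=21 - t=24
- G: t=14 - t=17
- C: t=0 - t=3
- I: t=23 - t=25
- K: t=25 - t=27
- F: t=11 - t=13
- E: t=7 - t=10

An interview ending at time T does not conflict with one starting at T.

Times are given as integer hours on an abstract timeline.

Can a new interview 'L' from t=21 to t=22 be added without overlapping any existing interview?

No — it overlaps J

C: ends t=3 at or before L starts t=21 → clear.
D: ends t=8 at or before L starts t=21 → clear.
E: ends t=10 at or before L starts t=21 → clear.
F: ends t=13 at or before L starts t=21 → clear.
G: ends t=17 at or before L starts t=21 → clear.
H: ends t=19 at or before L starts t=21 → clear.
J: starts t=21 before L ends t=22, and ends t=24 after L starts t=21 → overlap.
I: starts t=23 at or after L ends t=22 → clear.
K: starts t=25 at or after L ends t=22 → clear.
L overlaps J.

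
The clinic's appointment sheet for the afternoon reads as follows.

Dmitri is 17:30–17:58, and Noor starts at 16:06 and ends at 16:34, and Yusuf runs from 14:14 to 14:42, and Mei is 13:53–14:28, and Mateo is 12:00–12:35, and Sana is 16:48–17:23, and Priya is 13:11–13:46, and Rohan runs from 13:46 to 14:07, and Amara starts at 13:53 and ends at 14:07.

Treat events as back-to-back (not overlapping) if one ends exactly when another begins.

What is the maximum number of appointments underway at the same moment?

Walk through starts and ends in time order (an end at T is processed before a start at T):
12:00 start Mateo → 1
12:35 end Mateo → 0
13:11 start Priya → 1
13:46 end Priya → 0
13:46 start Rohan → 1
13:53 start Amara → 2
13:53 start Mei → 3
14:07 end Amara → 2
14:07 end Rohan → 1
14:14 start Yusuf → 2
14:28 end Mei → 1
14:42 end Yusuf → 0
16:06 start Noor → 1
16:34 end Noor → 0
16:48 start Sana → 1
17:23 end Sana → 0
17:30 start Dmitri → 1
17:58 end Dmitri → 0
Peak is 3, at 13:53 (Amara, Mei, Rohan).

3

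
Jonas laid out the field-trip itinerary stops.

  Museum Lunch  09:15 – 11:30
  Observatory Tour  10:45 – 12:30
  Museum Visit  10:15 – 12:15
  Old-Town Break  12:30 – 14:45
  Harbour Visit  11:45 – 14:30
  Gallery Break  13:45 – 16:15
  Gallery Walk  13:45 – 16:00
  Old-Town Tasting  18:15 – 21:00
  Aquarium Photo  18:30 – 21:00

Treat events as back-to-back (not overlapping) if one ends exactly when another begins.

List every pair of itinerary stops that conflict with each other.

Aquarium Photo & Old-Town Tasting, Gallery Break & Gallery Walk, Gallery Break & Harbour Visit, Gallery Break & Old-Town Break, Gallery Walk & Harbour Visit, Gallery Walk & Old-Town Break, Harbour Visit & Museum Visit, Harbour Visit & Observatory Tour, Harbour Visit & Old-Town Break, Museum Lunch & Museum Visit, Museum Lunch & Observatory Tour, Museum Visit & Observatory Tour

Sorted by start: Museum Lunch, Museum Visit, Observatory Tour, Harbour Visit, Old-Town Break, Gallery Break, Gallery Walk, Old-Town Tasting, Aquarium Photo.
Museum Visit starts before Museum Lunch ends → Museum Lunch and Museum Visit overlap.
Observatory Tour starts before Museum Lunch ends → Museum Lunch and Observatory Tour overlap.
Harbour Visit starts after Museum Lunch ends, so nothing later overlaps Museum Lunch either.
Observatory Tour starts before Museum Visit ends → Museum Visit and Observatory Tour overlap.
Harbour Visit starts before Museum Visit ends → Museum Visit and Harbour Visit overlap.
Old-Town Break starts after Museum Visit ends, so nothing later overlaps Museum Visit either.
Harbour Visit starts before Observatory Tour ends → Observatory Tour and Harbour Visit overlap.
Old-Town Break starts exactly when Observatory Tour ends (back-to-back, no overlap), so nothing later overlaps Observatory Tour either.
Old-Town Break starts before Harbour Visit ends → Harbour Visit and Old-Town Break overlap.
Gallery Break starts before Harbour Visit ends → Harbour Visit and Gallery Break overlap.
Gallery Walk starts before Harbour Visit ends → Harbour Visit and Gallery Walk overlap.
Old-Town Tasting starts after Harbour Visit ends, so nothing later overlaps Harbour Visit either.
Gallery Break starts before Old-Town Break ends → Old-Town Break and Gallery Break overlap.
Gallery Walk starts before Old-Town Break ends → Old-Town Break and Gallery Walk overlap.
Old-Town Tasting starts after Old-Town Break ends, so nothing later overlaps Old-Town Break either.
Gallery Walk starts before Gallery Break ends → Gallery Break and Gallery Walk overlap.
Old-Town Tasting starts after Gallery Break ends, so nothing later overlaps Gallery Break either.
Old-Town Tasting starts after Gallery Walk ends, so nothing later overlaps Gallery Walk either.
Aquarium Photo starts before Old-Town Tasting ends → Old-Town Tasting and Aquarium Photo overlap.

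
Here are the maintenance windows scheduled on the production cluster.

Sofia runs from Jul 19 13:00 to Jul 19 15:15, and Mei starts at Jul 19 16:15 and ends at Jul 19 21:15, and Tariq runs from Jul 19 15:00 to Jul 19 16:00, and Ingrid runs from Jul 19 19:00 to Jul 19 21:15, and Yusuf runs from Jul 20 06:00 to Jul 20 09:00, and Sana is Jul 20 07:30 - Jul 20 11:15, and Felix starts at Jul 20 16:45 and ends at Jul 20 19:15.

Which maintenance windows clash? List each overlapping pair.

Ingrid & Mei, Sana & Yusuf, Sofia & Tariq

Sorted by start: Sofia, Tariq, Mei, Ingrid, Yusuf, Sana, Felix.
Tariq starts before Sofia ends → Sofia and Tariq overlap.
Mei starts after Sofia ends, so nothing later overlaps Sofia either.
Mei starts after Tariq ends, so nothing later overlaps Tariq either.
Ingrid starts before Mei ends → Mei and Ingrid overlap.
Yusuf starts after Mei ends, so nothing later overlaps Mei either.
Yusuf starts after Ingrid ends, so nothing later overlaps Ingrid either.
Sana starts before Yusuf ends → Yusuf and Sana overlap.
Felix starts after Yusuf ends.
Felix starts after Sana ends.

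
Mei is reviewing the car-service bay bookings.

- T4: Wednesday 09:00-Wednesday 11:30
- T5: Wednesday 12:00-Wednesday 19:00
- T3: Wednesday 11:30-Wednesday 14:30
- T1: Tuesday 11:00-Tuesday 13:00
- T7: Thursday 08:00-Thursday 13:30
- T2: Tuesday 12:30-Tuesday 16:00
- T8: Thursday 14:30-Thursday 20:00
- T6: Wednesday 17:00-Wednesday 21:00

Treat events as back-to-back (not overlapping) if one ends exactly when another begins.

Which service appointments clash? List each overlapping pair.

T1 & T2, T3 & T5, T5 & T6

Check each pair: they overlap iff neither finishes before the other starts.
Sorted by start: T1, T2, T4, T3, T5, T6, T7, T8.
T2 starts before T1 ends → T1 and T2 overlap.
T4 starts after T1 ends, so nothing later overlaps T1 either.
T4 starts after T2 ends, so nothing later overlaps T2 either.
T3 starts exactly when T4 ends (back-to-back, no overlap), so nothing later overlaps T4 either.
T5 starts before T3 ends → T3 and T5 overlap.
T6 starts after T3 ends, so nothing later overlaps T3 either.
T6 starts before T5 ends → T5 and T6 overlap.
T7 starts after T5 ends, so nothing later overlaps T5 either.
T7 starts after T6 ends, so nothing later overlaps T6 either.
T8 starts after T7 ends.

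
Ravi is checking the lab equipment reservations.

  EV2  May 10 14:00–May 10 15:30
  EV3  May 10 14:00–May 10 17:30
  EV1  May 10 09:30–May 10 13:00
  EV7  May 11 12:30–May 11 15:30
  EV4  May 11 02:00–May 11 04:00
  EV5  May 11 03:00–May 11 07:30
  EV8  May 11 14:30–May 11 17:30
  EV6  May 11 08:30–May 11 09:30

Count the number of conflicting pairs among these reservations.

3

Two intervals overlap when each starts before the other ends.
Sorted by start: EV1, EV2, EV3, EV4, EV5, EV6, EV7, EV8.
EV2 starts after EV1 ends; EV1 is clear from here.
EV3 starts before EV2 ends → EV2 and EV3 overlap.
EV4 starts after EV2 ends; EV2 is clear from here.
EV4 starts after EV3 ends; EV3 is clear from here.
EV5 starts before EV4 ends → EV4 and EV5 overlap.
EV6 starts after EV4 ends; EV4 is clear from here.
EV6 starts after EV5 ends; EV5 is clear from here.
EV7 starts after EV6 ends; EV6 is clear from here.
EV8 starts before EV7 ends → EV7 and EV8 overlap.
Overlapping pairs: EV2 & EV3, EV4 & EV5, EV7 & EV8 — 3 in total.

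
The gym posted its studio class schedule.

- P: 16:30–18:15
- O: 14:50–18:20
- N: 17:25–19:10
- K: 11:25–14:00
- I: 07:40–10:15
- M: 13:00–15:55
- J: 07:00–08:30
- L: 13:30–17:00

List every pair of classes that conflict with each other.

Two intervals overlap when each starts before the other ends.
Sorted by start: J, I, K, M, L, O, P, N.
I starts before J ends → J and I overlap.
K starts after J ends, so J has no further overlaps.
K starts after I ends, so I has no further overlaps.
M starts before K ends → K and M overlap.
L starts before K ends → K and L overlap.
O starts after K ends, so K has no further overlaps.
L starts before M ends → M and L overlap.
O starts before M ends → M and O overlap.
P starts after M ends, so M has no further overlaps.
O starts before L ends → L and O overlap.
P starts before L ends → L and P overlap.
N starts after L ends.
P starts before O ends → O and P overlap.
N starts before O ends → O and N overlap.
N starts before P ends → P and N overlap.

I & J, K & L, K & M, L & M, L & O, L & P, M & O, N & O, N & P, O & P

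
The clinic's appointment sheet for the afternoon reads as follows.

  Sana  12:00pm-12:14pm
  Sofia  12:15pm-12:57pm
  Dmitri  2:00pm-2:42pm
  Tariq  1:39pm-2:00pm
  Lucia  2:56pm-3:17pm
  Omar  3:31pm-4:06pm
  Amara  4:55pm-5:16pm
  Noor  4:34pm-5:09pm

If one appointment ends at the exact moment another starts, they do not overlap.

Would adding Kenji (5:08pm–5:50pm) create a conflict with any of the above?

Sana: ends 12:14pm at or before Kenji starts 5:08pm → clear.
Sofia: ends 12:57pm at or before Kenji starts 5:08pm → clear.
Tariq: ends 2:00pm at or before Kenji starts 5:08pm → clear.
Dmitri: ends 2:42pm at or before Kenji starts 5:08pm → clear.
Lucia: ends 3:17pm at or before Kenji starts 5:08pm → clear.
Omar: ends 4:06pm at or before Kenji starts 5:08pm → clear.
Noor: starts 4:34pm before Kenji ends 5:50pm, and ends 5:09pm after Kenji starts 5:08pm → overlap.
Amara: starts 4:55pm before Kenji ends 5:50pm, and ends 5:16pm after Kenji starts 5:08pm → overlap.
Kenji overlaps Amara, Noor.

Yes — it overlaps Amara, Noor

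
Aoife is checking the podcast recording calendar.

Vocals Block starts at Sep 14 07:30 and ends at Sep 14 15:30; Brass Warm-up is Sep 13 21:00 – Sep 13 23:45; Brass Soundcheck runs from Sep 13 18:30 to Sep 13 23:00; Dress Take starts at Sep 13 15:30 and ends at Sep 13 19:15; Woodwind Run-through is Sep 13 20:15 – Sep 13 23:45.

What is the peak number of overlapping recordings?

Sweep the timeline, counting +1 at each start and −1 at each end (ends before starts at a tie):
Sep 13 15:30 start Dress Take → 1
Sep 13 18:30 start Brass Soundcheck → 2
Sep 13 19:15 end Dress Take → 1
Sep 13 20:15 start Woodwind Run-through → 2
Sep 13 21:00 start Brass Warm-up → 3
Sep 13 23:00 end Brass Soundcheck → 2
Sep 13 23:45 end Brass Warm-up → 1
Sep 13 23:45 end Woodwind Run-through → 0
Sep 14 07:30 start Vocals Block → 1
Sep 14 15:30 end Vocals Block → 0
Peak is 3, at Sep 13 21:00 (Brass Soundcheck, Brass Warm-up, Woodwind Run-through).

3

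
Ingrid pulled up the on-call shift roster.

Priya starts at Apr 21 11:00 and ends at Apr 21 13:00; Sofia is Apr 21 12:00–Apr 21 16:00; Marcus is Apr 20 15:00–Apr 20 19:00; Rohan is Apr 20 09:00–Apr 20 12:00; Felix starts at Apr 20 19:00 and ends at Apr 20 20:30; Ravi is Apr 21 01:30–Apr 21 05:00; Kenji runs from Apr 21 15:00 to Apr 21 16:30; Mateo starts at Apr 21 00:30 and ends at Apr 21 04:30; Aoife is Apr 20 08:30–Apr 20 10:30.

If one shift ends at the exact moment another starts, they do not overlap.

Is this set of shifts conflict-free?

Sorted by start: Aoife, Rohan, Marcus, Felix, Mateo, Ravi, Priya, Sofia, Kenji.
Rohan starts before Aoife ends → Aoife and Rohan overlap.
That's a conflict, so the schedule is not conflict-free.

No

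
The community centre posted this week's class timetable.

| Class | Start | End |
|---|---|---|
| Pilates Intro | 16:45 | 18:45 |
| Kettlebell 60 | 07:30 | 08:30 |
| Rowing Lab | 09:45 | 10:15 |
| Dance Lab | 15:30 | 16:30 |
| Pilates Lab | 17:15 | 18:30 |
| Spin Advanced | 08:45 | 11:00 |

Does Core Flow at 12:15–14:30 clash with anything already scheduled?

No — it doesn't clash with anything

Kettlebell 60: ends 08:30 at or before Core Flow starts 12:15 → clear.
Spin Advanced: ends 11:00 at or before Core Flow starts 12:15 → clear.
Rowing Lab: ends 10:15 at or before Core Flow starts 12:15 → clear.
Dance Lab: starts 15:30 at or after Core Flow ends 14:30 → clear.
Pilates Intro: starts 16:45 at or after Core Flow ends 14:30 → clear.
Pilates Lab: starts 17:15 at or after Core Flow ends 14:30 → clear.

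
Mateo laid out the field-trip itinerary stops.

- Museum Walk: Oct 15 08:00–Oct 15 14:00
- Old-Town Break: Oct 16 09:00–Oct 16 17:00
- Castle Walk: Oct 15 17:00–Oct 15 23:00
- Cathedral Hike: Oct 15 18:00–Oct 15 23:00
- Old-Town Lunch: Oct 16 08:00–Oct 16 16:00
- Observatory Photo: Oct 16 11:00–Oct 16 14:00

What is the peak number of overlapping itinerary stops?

Sort all start/end points and keep a running count:
Oct 15 08:00 start Museum Walk → 1
Oct 15 14:00 end Museum Walk → 0
Oct 15 17:00 start Castle Walk → 1
Oct 15 18:00 start Cathedral Hike → 2
Oct 15 23:00 end Castle Walk → 1
Oct 15 23:00 end Cathedral Hike → 0
Oct 16 08:00 start Old-Town Lunch → 1
Oct 16 09:00 start Old-Town Break → 2
Oct 16 11:00 start Observatory Photo → 3
Oct 16 14:00 end Observatory Photo → 2
Oct 16 16:00 end Old-Town Lunch → 1
Oct 16 17:00 end Old-Town Break → 0
Peak is 3, at Oct 16 11:00 (Observatory Photo, Old-Town Break, Old-Town Lunch).

3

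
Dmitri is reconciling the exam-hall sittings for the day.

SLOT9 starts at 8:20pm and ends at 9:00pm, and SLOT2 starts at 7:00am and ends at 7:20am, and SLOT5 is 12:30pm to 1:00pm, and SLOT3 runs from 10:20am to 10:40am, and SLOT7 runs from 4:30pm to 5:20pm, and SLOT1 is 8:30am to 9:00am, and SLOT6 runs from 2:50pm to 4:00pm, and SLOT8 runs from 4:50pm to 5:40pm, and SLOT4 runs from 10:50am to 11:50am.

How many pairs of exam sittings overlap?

1

Sorted by start: SLOT2, SLOT1, SLOT3, SLOT4, SLOT5, SLOT6, SLOT7, SLOT8, SLOT9.
SLOT1 starts after SLOT2 ends — done with SLOT2.
SLOT3 starts after SLOT1 ends — done with SLOT1.
SLOT4 starts after SLOT3 ends — done with SLOT3.
SLOT5 starts after SLOT4 ends — done with SLOT4.
SLOT6 starts after SLOT5 ends — done with SLOT5.
SLOT7 starts after SLOT6 ends — done with SLOT6.
SLOT8 starts before SLOT7 ends → SLOT7 and SLOT8 overlap.
SLOT9 starts after SLOT7 ends.
SLOT9 starts after SLOT8 ends.
Overlapping pairs: SLOT7 & SLOT8 — 1 in total.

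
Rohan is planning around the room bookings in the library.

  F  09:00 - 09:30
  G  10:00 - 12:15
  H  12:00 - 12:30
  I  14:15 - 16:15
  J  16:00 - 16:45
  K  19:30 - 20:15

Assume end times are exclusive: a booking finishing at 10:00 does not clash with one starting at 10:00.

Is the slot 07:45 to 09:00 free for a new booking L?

Yes — the slot is free

F: starts 09:00 at or after L ends 09:00 → clear.
G: starts 10:00 at or after L ends 09:00 → clear.
H: starts 12:00 at or after L ends 09:00 → clear.
I: starts 14:15 at or after L ends 09:00 → clear.
J: starts 16:00 at or after L ends 09:00 → clear.
K: starts 19:30 at or after L ends 09:00 → clear.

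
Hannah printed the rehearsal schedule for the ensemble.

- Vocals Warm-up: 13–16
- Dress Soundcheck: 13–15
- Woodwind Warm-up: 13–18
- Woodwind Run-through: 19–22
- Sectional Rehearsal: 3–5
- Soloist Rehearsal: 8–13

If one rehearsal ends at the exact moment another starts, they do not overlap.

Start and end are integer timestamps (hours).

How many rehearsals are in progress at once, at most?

Sort all start/end points and keep a running count:
3 start Sectional Rehearsal → 1
5 end Sectional Rehearsal → 0
8 start Soloist Rehearsal → 1
13 end Soloist Rehearsal → 0
13 start Dress Soundcheck → 1
13 start Vocals Warm-up → 2
13 start Woodwind Warm-up → 3
15 end Dress Soundcheck → 2
16 end Vocals Warm-up → 1
18 end Woodwind Warm-up → 0
19 start Woodwind Run-through → 1
22 end Woodwind Run-through → 0
Peak is 3, at 13 (Dress Soundcheck, Vocals Warm-up, Woodwind Warm-up).

3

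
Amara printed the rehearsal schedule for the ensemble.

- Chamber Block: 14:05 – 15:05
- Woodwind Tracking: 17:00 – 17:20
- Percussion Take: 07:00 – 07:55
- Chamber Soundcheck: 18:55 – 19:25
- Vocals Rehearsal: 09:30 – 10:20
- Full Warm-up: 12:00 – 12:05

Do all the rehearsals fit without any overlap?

Yes

Sorted by start: Percussion Take, Vocals Rehearsal, Full Warm-up, Chamber Block, Woodwind Tracking, Chamber Soundcheck.
Vocals Rehearsal starts after Percussion Take ends, so nothing later overlaps Percussion Take either.
Full Warm-up starts after Vocals Rehearsal ends, so nothing later overlaps Vocals Rehearsal either.
Chamber Block starts after Full Warm-up ends, so nothing later overlaps Full Warm-up either.
Woodwind Tracking starts after Chamber Block ends, so nothing later overlaps Chamber Block either.
Chamber Soundcheck starts after Woodwind Tracking ends.
Every pair is clear; the schedule has no overlaps.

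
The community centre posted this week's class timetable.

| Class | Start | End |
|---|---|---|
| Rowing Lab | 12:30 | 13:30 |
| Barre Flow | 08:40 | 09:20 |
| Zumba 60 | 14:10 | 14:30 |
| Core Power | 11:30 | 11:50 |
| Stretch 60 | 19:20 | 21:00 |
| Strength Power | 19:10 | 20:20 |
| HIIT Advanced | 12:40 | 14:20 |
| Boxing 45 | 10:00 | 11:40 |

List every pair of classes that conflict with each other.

Boxing 45 & Core Power, HIIT Advanced & Rowing Lab, HIIT Advanced & Zumba 60, Strength Power & Stretch 60

Sorted by start: Barre Flow, Boxing 45, Core Power, Rowing Lab, HIIT Advanced, Zumba 60, Strength Power, Stretch 60.
Boxing 45 starts after Barre Flow ends; Barre Flow is clear from here.
Core Power starts before Boxing 45 ends → Boxing 45 and Core Power overlap.
Rowing Lab starts after Boxing 45 ends; Boxing 45 is clear from here.
Rowing Lab starts after Core Power ends; Core Power is clear from here.
HIIT Advanced starts before Rowing Lab ends → Rowing Lab and HIIT Advanced overlap.
Zumba 60 starts after Rowing Lab ends; Rowing Lab is clear from here.
Zumba 60 starts before HIIT Advanced ends → HIIT Advanced and Zumba 60 overlap.
Strength Power starts after HIIT Advanced ends; HIIT Advanced is clear from here.
Strength Power starts after Zumba 60 ends; Zumba 60 is clear from here.
Stretch 60 starts before Strength Power ends → Strength Power and Stretch 60 overlap.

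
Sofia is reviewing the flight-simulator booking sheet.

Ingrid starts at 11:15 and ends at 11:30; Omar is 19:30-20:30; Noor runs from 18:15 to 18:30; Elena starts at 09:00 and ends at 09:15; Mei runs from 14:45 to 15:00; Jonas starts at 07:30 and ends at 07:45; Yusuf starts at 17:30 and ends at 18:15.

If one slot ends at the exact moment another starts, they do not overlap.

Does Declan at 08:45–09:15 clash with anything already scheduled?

Yes — it overlaps Elena

Jonas: ends 07:45 at or before Declan starts 08:45 → clear.
Elena: starts 09:00 before Declan ends 09:15, and ends 09:15 after Declan starts 08:45 → overlap.
Ingrid: starts 11:15 at or after Declan ends 09:15 → clear.
Mei: starts 14:45 at or after Declan ends 09:15 → clear.
Yusuf: starts 17:30 at or after Declan ends 09:15 → clear.
Noor: starts 18:15 at or after Declan ends 09:15 → clear.
Omar: starts 19:30 at or after Declan ends 09:15 → clear.
Declan overlaps Elena.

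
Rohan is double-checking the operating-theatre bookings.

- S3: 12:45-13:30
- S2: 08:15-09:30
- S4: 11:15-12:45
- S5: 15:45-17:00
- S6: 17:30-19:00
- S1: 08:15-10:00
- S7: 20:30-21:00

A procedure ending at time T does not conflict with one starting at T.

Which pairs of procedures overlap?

Check each pair: they overlap iff neither finishes before the other starts.
Sorted by start: S1, S2, S4, S3, S5, S6, S7.
S2 starts before S1 ends → S1 and S2 overlap.
S4 starts after S1 ends — done with S1.
S4 starts after S2 ends — done with S2.
S3 starts exactly when S4 ends (back-to-back, no overlap) — done with S4.
S5 starts after S3 ends — done with S3.
S6 starts after S5 ends — done with S5.
S7 starts after S6 ends.

S1 & S2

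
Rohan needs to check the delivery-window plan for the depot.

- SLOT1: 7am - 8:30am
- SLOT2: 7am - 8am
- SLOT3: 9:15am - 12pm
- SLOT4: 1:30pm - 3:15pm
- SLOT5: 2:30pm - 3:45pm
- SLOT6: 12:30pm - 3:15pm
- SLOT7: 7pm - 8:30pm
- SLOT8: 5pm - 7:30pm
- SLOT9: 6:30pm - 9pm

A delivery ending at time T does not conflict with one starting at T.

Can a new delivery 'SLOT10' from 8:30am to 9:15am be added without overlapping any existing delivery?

Yes — the slot is free

SLOT1: ends 8:30am at or before SLOT10 starts 8:30am → clear.
SLOT2: ends 8am at or before SLOT10 starts 8:30am → clear.
SLOT3: starts 9:15am at or after SLOT10 ends 9:15am → clear.
SLOT6: starts 12:30pm at or after SLOT10 ends 9:15am → clear.
SLOT4: starts 1:30pm at or after SLOT10 ends 9:15am → clear.
SLOT5: starts 2:30pm at or after SLOT10 ends 9:15am → clear.
SLOT8: starts 5pm at or after SLOT10 ends 9:15am → clear.
SLOT9: starts 6:30pm at or after SLOT10 ends 9:15am → clear.
SLOT7: starts 7pm at or after SLOT10 ends 9:15am → clear.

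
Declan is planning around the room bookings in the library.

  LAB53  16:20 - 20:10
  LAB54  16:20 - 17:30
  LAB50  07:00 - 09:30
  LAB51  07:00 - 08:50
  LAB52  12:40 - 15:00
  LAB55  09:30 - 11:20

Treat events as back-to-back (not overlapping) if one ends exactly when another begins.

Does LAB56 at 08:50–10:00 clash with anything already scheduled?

LAB50: starts 07:00 before LAB56 ends 10:00, and ends 09:30 after LAB56 starts 08:50 → overlap.
LAB51: ends 08:50 at or before LAB56 starts 08:50 → clear.
LAB55: starts 09:30 before LAB56 ends 10:00, and ends 11:20 after LAB56 starts 08:50 → overlap.
LAB52: starts 12:40 at or after LAB56 ends 10:00 → clear.
LAB53: starts 16:20 at or after LAB56 ends 10:00 → clear.
LAB54: starts 16:20 at or after LAB56 ends 10:00 → clear.
LAB56 overlaps LAB50, LAB55.

Yes — it overlaps LAB50, LAB55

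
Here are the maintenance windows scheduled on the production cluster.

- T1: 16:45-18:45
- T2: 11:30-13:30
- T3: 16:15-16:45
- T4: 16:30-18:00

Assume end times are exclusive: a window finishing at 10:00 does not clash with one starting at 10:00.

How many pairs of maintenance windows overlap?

Sorted by start: T2, T3, T4, T1.
T3 starts after T2 ends, so nothing later overlaps T2 either.
T4 starts before T3 ends → T3 and T4 overlap.
T1 starts exactly when T3 ends (back-to-back, no overlap).
T1 starts before T4 ends → T4 and T1 overlap.
Overlapping pairs: T1 & T4, T3 & T4 — 2 in total.

2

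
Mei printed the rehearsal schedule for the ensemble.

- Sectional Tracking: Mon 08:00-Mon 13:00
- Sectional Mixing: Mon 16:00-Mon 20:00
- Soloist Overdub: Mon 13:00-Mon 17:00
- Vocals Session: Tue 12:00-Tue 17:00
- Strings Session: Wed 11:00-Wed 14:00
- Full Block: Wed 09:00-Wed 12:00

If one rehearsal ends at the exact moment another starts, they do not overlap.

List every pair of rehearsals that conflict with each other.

Sorted by start: Sectional Tracking, Soloist Overdub, Sectional Mixing, Vocals Session, Full Block, Strings Session.
Soloist Overdub starts exactly when Sectional Tracking ends (back-to-back, no overlap); Sectional Tracking is clear from here.
Sectional Mixing starts before Soloist Overdub ends → Soloist Overdub and Sectional Mixing overlap.
Vocals Session starts after Soloist Overdub ends; Soloist Overdub is clear from here.
Vocals Session starts after Sectional Mixing ends; Sectional Mixing is clear from here.
Full Block starts after Vocals Session ends; Vocals Session is clear from here.
Strings Session starts before Full Block ends → Full Block and Strings Session overlap.

Full Block & Strings Session, Sectional Mixing & Soloist Overdub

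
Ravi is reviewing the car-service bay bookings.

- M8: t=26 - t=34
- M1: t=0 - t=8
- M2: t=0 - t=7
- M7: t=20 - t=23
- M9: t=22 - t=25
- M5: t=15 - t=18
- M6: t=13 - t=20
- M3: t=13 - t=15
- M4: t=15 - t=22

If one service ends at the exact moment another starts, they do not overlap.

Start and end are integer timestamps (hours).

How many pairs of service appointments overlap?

Check each pair: they overlap iff neither finishes before the other starts.
Sorted by start: M1, M2, M3, M6, M4, M5, M7, M9, M8.
M2 starts before M1 ends → M1 and M2 overlap.
M3 starts after M1 ends, so nothing later overlaps M1 either.
M3 starts after M2 ends, so nothing later overlaps M2 either.
M6 starts before M3 ends → M3 and M6 overlap.
M4 starts exactly when M3 ends (back-to-back, no overlap), so nothing later overlaps M3 either.
M4 starts before M6 ends → M6 and M4 overlap.
M5 starts before M6 ends → M6 and M5 overlap.
M7 starts exactly when M6 ends (back-to-back, no overlap), so nothing later overlaps M6 either.
M5 starts before M4 ends → M4 and M5 overlap.
M7 starts before M4 ends → M4 and M7 overlap.
M9 starts exactly when M4 ends (back-to-back, no overlap), so nothing later overlaps M4 either.
M7 starts after M5 ends, so nothing later overlaps M5 either.
M9 starts before M7 ends → M7 and M9 overlap.
M8 starts after M7 ends.
M8 starts after M9 ends.
Overlapping pairs: M1 & M2, M3 & M6, M4 & M5, M4 & M6, M4 & M7, M5 & M6, M7 & M9 — 7 in total.

7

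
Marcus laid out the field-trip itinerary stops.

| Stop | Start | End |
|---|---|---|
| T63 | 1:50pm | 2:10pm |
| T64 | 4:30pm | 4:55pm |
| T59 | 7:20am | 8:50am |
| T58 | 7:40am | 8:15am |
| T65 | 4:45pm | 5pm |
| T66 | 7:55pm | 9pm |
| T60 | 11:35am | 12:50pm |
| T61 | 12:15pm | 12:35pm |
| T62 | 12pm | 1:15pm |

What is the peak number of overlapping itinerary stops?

3

Sort all start/end points and keep a running count:
7:20am start T59 → 1
7:40am start T58 → 2
8:15am end T58 → 1
8:50am end T59 → 0
11:35am start T60 → 1
12pm start T62 → 2
12:15pm start T61 → 3
12:35pm end T61 → 2
12:50pm end T60 → 1
1:15pm end T62 → 0
1:50pm start T63 → 1
2:10pm end T63 → 0
4:30pm start T64 → 1
4:45pm start T65 → 2
4:55pm end T64 → 1
5pm end T65 → 0
7:55pm start T66 → 1
9pm end T66 → 0
Peak is 3, at 12:15pm (T60, T61, T62).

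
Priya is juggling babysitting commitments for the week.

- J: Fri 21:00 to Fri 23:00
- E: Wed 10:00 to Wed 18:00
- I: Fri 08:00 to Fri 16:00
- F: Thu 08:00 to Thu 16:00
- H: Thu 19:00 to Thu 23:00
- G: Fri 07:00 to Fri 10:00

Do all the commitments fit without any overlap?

Sorted by start: E, F, H, G, I, J.
F starts after E ends — done with E.
H starts after F ends — done with F.
G starts after H ends — done with H.
I starts before G ends → G and I overlap.
That's a conflict, so the schedule is not conflict-free.

No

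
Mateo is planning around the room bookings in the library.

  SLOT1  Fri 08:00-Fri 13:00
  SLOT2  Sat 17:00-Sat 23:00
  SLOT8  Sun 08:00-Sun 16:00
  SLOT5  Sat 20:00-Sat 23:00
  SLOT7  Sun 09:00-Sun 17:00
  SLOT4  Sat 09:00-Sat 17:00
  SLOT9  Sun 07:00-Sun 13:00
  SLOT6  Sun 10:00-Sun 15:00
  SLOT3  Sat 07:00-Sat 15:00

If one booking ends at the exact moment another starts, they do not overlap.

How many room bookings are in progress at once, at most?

Walk through starts and ends in time order (an end at T is processed before a start at T):
Fri 08:00 start SLOT1 → 1
Fri 13:00 end SLOT1 → 0
Sat 07:00 start SLOT3 → 1
Sat 09:00 start SLOT4 → 2
Sat 15:00 end SLOT3 → 1
Sat 17:00 end SLOT4 → 0
Sat 17:00 start SLOT2 → 1
Sat 20:00 start SLOT5 → 2
Sat 23:00 end SLOT2 → 1
Sat 23:00 end SLOT5 → 0
Sun 07:00 start SLOT9 → 1
Sun 08:00 start SLOT8 → 2
Sun 09:00 start SLOT7 → 3
Sun 10:00 start SLOT6 → 4
Sun 13:00 end SLOT9 → 3
Sun 15:00 end SLOT6 → 2
Sun 16:00 end SLOT8 → 1
Sun 17:00 end SLOT7 → 0
Peak is 4, at Sun 10:00 (SLOT6, SLOT7, SLOT8, SLOT9).

4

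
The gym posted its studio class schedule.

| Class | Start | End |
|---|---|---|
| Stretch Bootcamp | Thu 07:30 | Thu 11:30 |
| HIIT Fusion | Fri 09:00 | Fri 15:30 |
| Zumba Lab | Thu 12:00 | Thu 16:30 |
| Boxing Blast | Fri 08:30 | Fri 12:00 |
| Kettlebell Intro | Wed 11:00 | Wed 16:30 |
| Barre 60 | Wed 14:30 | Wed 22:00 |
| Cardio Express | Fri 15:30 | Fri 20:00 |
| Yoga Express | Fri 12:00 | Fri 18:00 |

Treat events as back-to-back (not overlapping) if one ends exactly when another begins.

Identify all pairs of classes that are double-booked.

Barre 60 & Kettlebell Intro, Boxing Blast & HIIT Fusion, Cardio Express & Yoga Express, HIIT Fusion & Yoga Express

Two intervals overlap when each starts before the other ends.
Sorted by start: Kettlebell Intro, Barre 60, Stretch Bootcamp, Zumba Lab, Boxing Blast, HIIT Fusion, Yoga Express, Cardio Express.
Barre 60 starts before Kettlebell Intro ends → Kettlebell Intro and Barre 60 overlap.
Stretch Bootcamp starts after Kettlebell Intro ends, so Kettlebell Intro has no further overlaps.
Stretch Bootcamp starts after Barre 60 ends, so Barre 60 has no further overlaps.
Zumba Lab starts after Stretch Bootcamp ends, so Stretch Bootcamp has no further overlaps.
Boxing Blast starts after Zumba Lab ends, so Zumba Lab has no further overlaps.
HIIT Fusion starts before Boxing Blast ends → Boxing Blast and HIIT Fusion overlap.
Yoga Express starts exactly when Boxing Blast ends (back-to-back, no overlap), so Boxing Blast has no further overlaps.
Yoga Express starts before HIIT Fusion ends → HIIT Fusion and Yoga Express overlap.
Cardio Express starts exactly when HIIT Fusion ends (back-to-back, no overlap).
Cardio Express starts before Yoga Express ends → Yoga Express and Cardio Express overlap.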